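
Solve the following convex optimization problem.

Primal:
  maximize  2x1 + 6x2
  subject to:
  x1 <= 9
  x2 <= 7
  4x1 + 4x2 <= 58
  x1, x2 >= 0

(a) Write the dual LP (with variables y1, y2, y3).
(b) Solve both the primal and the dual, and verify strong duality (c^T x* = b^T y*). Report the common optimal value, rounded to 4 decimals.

The standard primal-dual pair for 'max c^T x s.t. A x <= b, x >= 0' is:
  Dual:  min b^T y  s.t.  A^T y >= c,  y >= 0.

So the dual LP is:
  minimize  9y1 + 7y2 + 58y3
  subject to:
    y1 + 4y3 >= 2
    y2 + 4y3 >= 6
    y1, y2, y3 >= 0

Solving the primal: x* = (7.5, 7).
  primal value c^T x* = 57.
Solving the dual: y* = (0, 4, 0.5).
  dual value b^T y* = 57.
Strong duality: c^T x* = b^T y*. Confirmed.

57


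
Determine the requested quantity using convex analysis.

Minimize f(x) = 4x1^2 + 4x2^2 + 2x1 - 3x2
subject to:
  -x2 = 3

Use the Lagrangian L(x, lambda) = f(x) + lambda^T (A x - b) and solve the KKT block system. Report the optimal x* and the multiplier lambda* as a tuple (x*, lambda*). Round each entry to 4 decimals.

Form the Lagrangian:
  L(x, lambda) = (1/2) x^T Q x + c^T x + lambda^T (A x - b)
Stationarity (grad_x L = 0): Q x + c + A^T lambda = 0.
Primal feasibility: A x = b.

This gives the KKT block system:
  [ Q   A^T ] [ x     ]   [-c ]
  [ A    0  ] [ lambda ] = [ b ]

Solving the linear system:
  x*      = (-0.25, -3)
  lambda* = (-27)
  f(x*)   = 44.75

x* = (-0.25, -3), lambda* = (-27)


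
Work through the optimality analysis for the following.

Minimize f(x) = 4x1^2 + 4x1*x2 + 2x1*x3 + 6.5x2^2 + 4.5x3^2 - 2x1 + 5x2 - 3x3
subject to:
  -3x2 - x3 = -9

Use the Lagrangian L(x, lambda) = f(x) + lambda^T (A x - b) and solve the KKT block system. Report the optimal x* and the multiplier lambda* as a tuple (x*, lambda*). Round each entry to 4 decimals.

Form the Lagrangian:
  L(x, lambda) = (1/2) x^T Q x + c^T x + lambda^T (A x - b)
Stationarity (grad_x L = 0): Q x + c + A^T lambda = 0.
Primal feasibility: A x = b.

This gives the KKT block system:
  [ Q   A^T ] [ x     ]   [-c ]
  [ A    0  ] [ lambda ] = [ b ]

Solving the linear system:
  x*      = (-1.3984, 2.4064, 1.7807)
  lambda* = (10.2299)
  f(x*)   = 50.7781

x* = (-1.3984, 2.4064, 1.7807), lambda* = (10.2299)


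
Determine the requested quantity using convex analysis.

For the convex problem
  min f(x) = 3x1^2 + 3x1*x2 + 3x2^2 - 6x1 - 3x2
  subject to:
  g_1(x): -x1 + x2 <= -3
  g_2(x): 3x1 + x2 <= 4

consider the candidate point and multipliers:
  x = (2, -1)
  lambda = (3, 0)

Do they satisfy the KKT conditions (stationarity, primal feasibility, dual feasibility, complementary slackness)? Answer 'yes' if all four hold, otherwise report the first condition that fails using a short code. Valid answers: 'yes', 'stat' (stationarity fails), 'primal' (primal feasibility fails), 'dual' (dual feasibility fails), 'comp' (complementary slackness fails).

Gradient of f: grad f(x) = Q x + c = (3, -3)
Constraint values g_i(x) = a_i^T x - b_i:
  g_1((2, -1)) = 0
  g_2((2, -1)) = 1
Stationarity residual: grad f(x) + sum_i lambda_i a_i = (0, 0)
  -> stationarity OK
Primal feasibility (all g_i <= 0): FAILS
Dual feasibility (all lambda_i >= 0): OK
Complementary slackness (lambda_i * g_i(x) = 0 for all i): OK

Verdict: the first failing condition is primal_feasibility -> primal.

primal


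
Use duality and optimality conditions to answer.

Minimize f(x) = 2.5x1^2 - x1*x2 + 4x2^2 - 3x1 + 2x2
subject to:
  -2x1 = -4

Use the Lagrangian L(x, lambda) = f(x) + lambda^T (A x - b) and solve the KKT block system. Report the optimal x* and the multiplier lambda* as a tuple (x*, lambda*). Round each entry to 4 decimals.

Form the Lagrangian:
  L(x, lambda) = (1/2) x^T Q x + c^T x + lambda^T (A x - b)
Stationarity (grad_x L = 0): Q x + c + A^T lambda = 0.
Primal feasibility: A x = b.

This gives the KKT block system:
  [ Q   A^T ] [ x     ]   [-c ]
  [ A    0  ] [ lambda ] = [ b ]

Solving the linear system:
  x*      = (2, 0)
  lambda* = (3.5)
  f(x*)   = 4

x* = (2, 0), lambda* = (3.5)


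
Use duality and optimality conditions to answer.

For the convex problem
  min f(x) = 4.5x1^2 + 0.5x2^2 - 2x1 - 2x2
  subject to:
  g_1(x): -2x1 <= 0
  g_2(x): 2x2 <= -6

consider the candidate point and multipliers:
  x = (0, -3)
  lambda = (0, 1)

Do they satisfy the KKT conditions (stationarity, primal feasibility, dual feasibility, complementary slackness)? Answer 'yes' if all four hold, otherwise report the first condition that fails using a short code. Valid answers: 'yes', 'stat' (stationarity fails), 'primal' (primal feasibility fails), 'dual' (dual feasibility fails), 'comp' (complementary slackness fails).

Gradient of f: grad f(x) = Q x + c = (-2, -5)
Constraint values g_i(x) = a_i^T x - b_i:
  g_1((0, -3)) = 0
  g_2((0, -3)) = 0
Stationarity residual: grad f(x) + sum_i lambda_i a_i = (-2, -3)
  -> stationarity FAILS
Primal feasibility (all g_i <= 0): OK
Dual feasibility (all lambda_i >= 0): OK
Complementary slackness (lambda_i * g_i(x) = 0 for all i): OK

Verdict: the first failing condition is stationarity -> stat.

stat


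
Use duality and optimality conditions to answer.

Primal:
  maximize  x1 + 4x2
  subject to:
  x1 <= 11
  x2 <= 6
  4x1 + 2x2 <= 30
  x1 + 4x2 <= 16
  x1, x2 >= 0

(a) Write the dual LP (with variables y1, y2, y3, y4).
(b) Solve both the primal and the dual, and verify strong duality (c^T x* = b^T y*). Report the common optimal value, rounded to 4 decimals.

The standard primal-dual pair for 'max c^T x s.t. A x <= b, x >= 0' is:
  Dual:  min b^T y  s.t.  A^T y >= c,  y >= 0.

So the dual LP is:
  minimize  11y1 + 6y2 + 30y3 + 16y4
  subject to:
    y1 + 4y3 + y4 >= 1
    y2 + 2y3 + 4y4 >= 4
    y1, y2, y3, y4 >= 0

Solving the primal: x* = (6.2857, 2.4286).
  primal value c^T x* = 16.
Solving the dual: y* = (0, 0, 0, 1).
  dual value b^T y* = 16.
Strong duality: c^T x* = b^T y*. Confirmed.

16


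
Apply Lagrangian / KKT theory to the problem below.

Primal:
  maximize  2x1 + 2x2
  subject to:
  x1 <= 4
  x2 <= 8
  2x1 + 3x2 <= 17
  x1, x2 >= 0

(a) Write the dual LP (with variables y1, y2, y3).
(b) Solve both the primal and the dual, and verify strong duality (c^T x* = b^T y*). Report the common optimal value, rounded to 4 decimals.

The standard primal-dual pair for 'max c^T x s.t. A x <= b, x >= 0' is:
  Dual:  min b^T y  s.t.  A^T y >= c,  y >= 0.

So the dual LP is:
  minimize  4y1 + 8y2 + 17y3
  subject to:
    y1 + 2y3 >= 2
    y2 + 3y3 >= 2
    y1, y2, y3 >= 0

Solving the primal: x* = (4, 3).
  primal value c^T x* = 14.
Solving the dual: y* = (0.6667, 0, 0.6667).
  dual value b^T y* = 14.
Strong duality: c^T x* = b^T y*. Confirmed.

14


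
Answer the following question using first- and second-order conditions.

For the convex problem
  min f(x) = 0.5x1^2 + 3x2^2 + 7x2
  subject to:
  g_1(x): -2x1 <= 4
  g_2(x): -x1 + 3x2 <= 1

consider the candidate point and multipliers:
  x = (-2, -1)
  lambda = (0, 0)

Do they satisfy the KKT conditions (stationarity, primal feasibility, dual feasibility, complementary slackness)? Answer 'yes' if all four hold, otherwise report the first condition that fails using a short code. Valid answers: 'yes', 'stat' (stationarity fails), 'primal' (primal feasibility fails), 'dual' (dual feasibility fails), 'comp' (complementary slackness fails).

Gradient of f: grad f(x) = Q x + c = (-2, 1)
Constraint values g_i(x) = a_i^T x - b_i:
  g_1((-2, -1)) = 0
  g_2((-2, -1)) = -2
Stationarity residual: grad f(x) + sum_i lambda_i a_i = (-2, 1)
  -> stationarity FAILS
Primal feasibility (all g_i <= 0): OK
Dual feasibility (all lambda_i >= 0): OK
Complementary slackness (lambda_i * g_i(x) = 0 for all i): OK

Verdict: the first failing condition is stationarity -> stat.

stat


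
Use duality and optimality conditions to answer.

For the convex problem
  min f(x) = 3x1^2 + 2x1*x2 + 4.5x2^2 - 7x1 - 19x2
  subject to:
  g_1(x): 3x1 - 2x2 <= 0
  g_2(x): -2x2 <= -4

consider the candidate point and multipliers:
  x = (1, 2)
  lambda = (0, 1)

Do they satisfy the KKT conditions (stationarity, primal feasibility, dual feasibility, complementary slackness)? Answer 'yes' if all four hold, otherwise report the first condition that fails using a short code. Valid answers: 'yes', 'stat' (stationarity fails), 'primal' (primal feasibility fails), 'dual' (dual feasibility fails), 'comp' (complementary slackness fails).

Gradient of f: grad f(x) = Q x + c = (3, 1)
Constraint values g_i(x) = a_i^T x - b_i:
  g_1((1, 2)) = -1
  g_2((1, 2)) = 0
Stationarity residual: grad f(x) + sum_i lambda_i a_i = (3, -1)
  -> stationarity FAILS
Primal feasibility (all g_i <= 0): OK
Dual feasibility (all lambda_i >= 0): OK
Complementary slackness (lambda_i * g_i(x) = 0 for all i): OK

Verdict: the first failing condition is stationarity -> stat.

stat


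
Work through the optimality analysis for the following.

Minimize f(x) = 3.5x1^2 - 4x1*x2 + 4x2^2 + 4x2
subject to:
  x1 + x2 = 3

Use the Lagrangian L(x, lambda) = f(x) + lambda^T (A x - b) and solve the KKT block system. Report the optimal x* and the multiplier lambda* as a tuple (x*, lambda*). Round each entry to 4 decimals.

Form the Lagrangian:
  L(x, lambda) = (1/2) x^T Q x + c^T x + lambda^T (A x - b)
Stationarity (grad_x L = 0): Q x + c + A^T lambda = 0.
Primal feasibility: A x = b.

This gives the KKT block system:
  [ Q   A^T ] [ x     ]   [-c ]
  [ A    0  ] [ lambda ] = [ b ]

Solving the linear system:
  x*      = (1.7391, 1.2609)
  lambda* = (-7.1304)
  f(x*)   = 13.2174

x* = (1.7391, 1.2609), lambda* = (-7.1304)


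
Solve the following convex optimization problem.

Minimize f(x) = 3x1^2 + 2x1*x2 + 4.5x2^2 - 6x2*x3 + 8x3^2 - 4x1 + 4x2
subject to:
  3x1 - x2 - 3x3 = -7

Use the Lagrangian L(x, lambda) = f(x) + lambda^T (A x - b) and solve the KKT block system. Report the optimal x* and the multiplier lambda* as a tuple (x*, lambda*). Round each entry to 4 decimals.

Form the Lagrangian:
  L(x, lambda) = (1/2) x^T Q x + c^T x + lambda^T (A x - b)
Stationarity (grad_x L = 0): Q x + c + A^T lambda = 0.
Primal feasibility: A x = b.

This gives the KKT block system:
  [ Q   A^T ] [ x     ]   [-c ]
  [ A    0  ] [ lambda ] = [ b ]

Solving the linear system:
  x*      = (-1.1895, 0.7675, 0.888)
  lambda* = (3.2007)
  f(x*)   = 15.1167

x* = (-1.1895, 0.7675, 0.888), lambda* = (3.2007)


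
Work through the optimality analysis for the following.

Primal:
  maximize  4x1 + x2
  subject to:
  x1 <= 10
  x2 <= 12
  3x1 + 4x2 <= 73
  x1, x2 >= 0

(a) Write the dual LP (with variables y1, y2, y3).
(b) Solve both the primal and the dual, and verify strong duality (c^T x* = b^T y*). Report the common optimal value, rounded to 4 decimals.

The standard primal-dual pair for 'max c^T x s.t. A x <= b, x >= 0' is:
  Dual:  min b^T y  s.t.  A^T y >= c,  y >= 0.

So the dual LP is:
  minimize  10y1 + 12y2 + 73y3
  subject to:
    y1 + 3y3 >= 4
    y2 + 4y3 >= 1
    y1, y2, y3 >= 0

Solving the primal: x* = (10, 10.75).
  primal value c^T x* = 50.75.
Solving the dual: y* = (3.25, 0, 0.25).
  dual value b^T y* = 50.75.
Strong duality: c^T x* = b^T y*. Confirmed.

50.75


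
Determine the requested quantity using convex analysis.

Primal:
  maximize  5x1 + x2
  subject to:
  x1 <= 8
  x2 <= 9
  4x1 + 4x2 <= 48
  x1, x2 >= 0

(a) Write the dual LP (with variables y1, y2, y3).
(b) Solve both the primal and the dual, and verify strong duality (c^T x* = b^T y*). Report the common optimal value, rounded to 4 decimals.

The standard primal-dual pair for 'max c^T x s.t. A x <= b, x >= 0' is:
  Dual:  min b^T y  s.t.  A^T y >= c,  y >= 0.

So the dual LP is:
  minimize  8y1 + 9y2 + 48y3
  subject to:
    y1 + 4y3 >= 5
    y2 + 4y3 >= 1
    y1, y2, y3 >= 0

Solving the primal: x* = (8, 4).
  primal value c^T x* = 44.
Solving the dual: y* = (4, 0, 0.25).
  dual value b^T y* = 44.
Strong duality: c^T x* = b^T y*. Confirmed.

44


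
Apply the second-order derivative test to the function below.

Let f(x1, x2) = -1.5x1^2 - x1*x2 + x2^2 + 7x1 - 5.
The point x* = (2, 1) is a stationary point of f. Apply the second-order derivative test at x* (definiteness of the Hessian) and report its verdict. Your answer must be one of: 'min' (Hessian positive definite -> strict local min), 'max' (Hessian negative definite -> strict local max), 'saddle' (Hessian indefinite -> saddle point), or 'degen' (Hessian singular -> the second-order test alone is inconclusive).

Compute the Hessian H = grad^2 f:
  H = [[-3, -1], [-1, 2]]
Verify stationarity: grad f(x*) = H x* + g = (0, 0).
Eigenvalues of H: -3.1926, 2.1926.
Eigenvalues have mixed signs, so H is indefinite -> x* is a saddle point.

saddle


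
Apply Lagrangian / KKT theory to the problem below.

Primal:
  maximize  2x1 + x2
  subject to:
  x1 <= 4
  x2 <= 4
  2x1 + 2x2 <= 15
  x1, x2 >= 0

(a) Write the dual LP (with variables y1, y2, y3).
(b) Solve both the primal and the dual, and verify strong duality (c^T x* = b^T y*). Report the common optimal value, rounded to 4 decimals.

The standard primal-dual pair for 'max c^T x s.t. A x <= b, x >= 0' is:
  Dual:  min b^T y  s.t.  A^T y >= c,  y >= 0.

So the dual LP is:
  minimize  4y1 + 4y2 + 15y3
  subject to:
    y1 + 2y3 >= 2
    y2 + 2y3 >= 1
    y1, y2, y3 >= 0

Solving the primal: x* = (4, 3.5).
  primal value c^T x* = 11.5.
Solving the dual: y* = (1, 0, 0.5).
  dual value b^T y* = 11.5.
Strong duality: c^T x* = b^T y*. Confirmed.

11.5


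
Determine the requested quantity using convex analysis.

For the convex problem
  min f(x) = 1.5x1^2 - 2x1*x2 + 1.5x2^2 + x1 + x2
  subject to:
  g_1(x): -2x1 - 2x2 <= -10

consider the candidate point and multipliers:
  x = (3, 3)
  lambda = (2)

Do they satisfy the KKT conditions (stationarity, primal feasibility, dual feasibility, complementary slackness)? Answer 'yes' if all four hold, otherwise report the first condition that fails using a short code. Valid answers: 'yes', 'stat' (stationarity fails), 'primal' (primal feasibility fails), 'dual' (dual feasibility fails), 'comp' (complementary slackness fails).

Gradient of f: grad f(x) = Q x + c = (4, 4)
Constraint values g_i(x) = a_i^T x - b_i:
  g_1((3, 3)) = -2
Stationarity residual: grad f(x) + sum_i lambda_i a_i = (0, 0)
  -> stationarity OK
Primal feasibility (all g_i <= 0): OK
Dual feasibility (all lambda_i >= 0): OK
Complementary slackness (lambda_i * g_i(x) = 0 for all i): FAILS

Verdict: the first failing condition is complementary_slackness -> comp.

comp


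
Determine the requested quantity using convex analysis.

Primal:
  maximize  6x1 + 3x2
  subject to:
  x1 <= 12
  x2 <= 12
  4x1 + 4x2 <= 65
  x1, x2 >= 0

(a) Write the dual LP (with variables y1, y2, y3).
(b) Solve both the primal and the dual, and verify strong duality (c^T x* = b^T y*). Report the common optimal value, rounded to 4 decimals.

The standard primal-dual pair for 'max c^T x s.t. A x <= b, x >= 0' is:
  Dual:  min b^T y  s.t.  A^T y >= c,  y >= 0.

So the dual LP is:
  minimize  12y1 + 12y2 + 65y3
  subject to:
    y1 + 4y3 >= 6
    y2 + 4y3 >= 3
    y1, y2, y3 >= 0

Solving the primal: x* = (12, 4.25).
  primal value c^T x* = 84.75.
Solving the dual: y* = (3, 0, 0.75).
  dual value b^T y* = 84.75.
Strong duality: c^T x* = b^T y*. Confirmed.

84.75


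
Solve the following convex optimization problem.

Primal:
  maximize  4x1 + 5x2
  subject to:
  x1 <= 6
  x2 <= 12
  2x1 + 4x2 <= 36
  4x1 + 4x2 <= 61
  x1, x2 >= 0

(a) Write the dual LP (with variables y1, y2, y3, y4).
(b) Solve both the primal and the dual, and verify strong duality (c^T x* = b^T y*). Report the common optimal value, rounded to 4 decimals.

The standard primal-dual pair for 'max c^T x s.t. A x <= b, x >= 0' is:
  Dual:  min b^T y  s.t.  A^T y >= c,  y >= 0.

So the dual LP is:
  minimize  6y1 + 12y2 + 36y3 + 61y4
  subject to:
    y1 + 2y3 + 4y4 >= 4
    y2 + 4y3 + 4y4 >= 5
    y1, y2, y3, y4 >= 0

Solving the primal: x* = (6, 6).
  primal value c^T x* = 54.
Solving the dual: y* = (1.5, 0, 1.25, 0).
  dual value b^T y* = 54.
Strong duality: c^T x* = b^T y*. Confirmed.

54


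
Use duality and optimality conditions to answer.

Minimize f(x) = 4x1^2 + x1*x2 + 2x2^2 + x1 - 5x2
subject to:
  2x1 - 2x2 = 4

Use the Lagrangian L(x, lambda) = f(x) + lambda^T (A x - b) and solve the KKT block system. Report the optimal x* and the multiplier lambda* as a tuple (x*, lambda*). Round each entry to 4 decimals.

Form the Lagrangian:
  L(x, lambda) = (1/2) x^T Q x + c^T x + lambda^T (A x - b)
Stationarity (grad_x L = 0): Q x + c + A^T lambda = 0.
Primal feasibility: A x = b.

This gives the KKT block system:
  [ Q   A^T ] [ x     ]   [-c ]
  [ A    0  ] [ lambda ] = [ b ]

Solving the linear system:
  x*      = (1, -1)
  lambda* = (-4)
  f(x*)   = 11

x* = (1, -1), lambda* = (-4)


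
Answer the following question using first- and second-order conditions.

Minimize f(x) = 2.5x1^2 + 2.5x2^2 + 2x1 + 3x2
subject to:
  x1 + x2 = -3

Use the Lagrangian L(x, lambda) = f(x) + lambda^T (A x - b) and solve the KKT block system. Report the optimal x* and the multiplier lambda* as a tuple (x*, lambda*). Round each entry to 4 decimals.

Form the Lagrangian:
  L(x, lambda) = (1/2) x^T Q x + c^T x + lambda^T (A x - b)
Stationarity (grad_x L = 0): Q x + c + A^T lambda = 0.
Primal feasibility: A x = b.

This gives the KKT block system:
  [ Q   A^T ] [ x     ]   [-c ]
  [ A    0  ] [ lambda ] = [ b ]

Solving the linear system:
  x*      = (-1.4, -1.6)
  lambda* = (5)
  f(x*)   = 3.7

x* = (-1.4, -1.6), lambda* = (5)


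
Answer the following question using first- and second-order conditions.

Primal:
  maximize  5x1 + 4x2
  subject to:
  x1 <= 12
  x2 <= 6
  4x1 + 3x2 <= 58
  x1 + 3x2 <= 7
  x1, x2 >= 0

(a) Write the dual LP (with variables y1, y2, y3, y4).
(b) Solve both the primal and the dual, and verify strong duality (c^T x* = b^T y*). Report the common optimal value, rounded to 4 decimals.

The standard primal-dual pair for 'max c^T x s.t. A x <= b, x >= 0' is:
  Dual:  min b^T y  s.t.  A^T y >= c,  y >= 0.

So the dual LP is:
  minimize  12y1 + 6y2 + 58y3 + 7y4
  subject to:
    y1 + 4y3 + y4 >= 5
    y2 + 3y3 + 3y4 >= 4
    y1, y2, y3, y4 >= 0

Solving the primal: x* = (7, 0).
  primal value c^T x* = 35.
Solving the dual: y* = (0, 0, 0, 5).
  dual value b^T y* = 35.
Strong duality: c^T x* = b^T y*. Confirmed.

35


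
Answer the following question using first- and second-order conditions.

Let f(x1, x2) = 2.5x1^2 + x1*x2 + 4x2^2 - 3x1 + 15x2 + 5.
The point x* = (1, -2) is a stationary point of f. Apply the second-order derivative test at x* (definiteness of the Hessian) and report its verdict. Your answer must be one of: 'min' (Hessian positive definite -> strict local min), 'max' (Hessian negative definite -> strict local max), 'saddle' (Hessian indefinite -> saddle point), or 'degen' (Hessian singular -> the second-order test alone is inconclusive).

Compute the Hessian H = grad^2 f:
  H = [[5, 1], [1, 8]]
Verify stationarity: grad f(x*) = H x* + g = (0, 0).
Eigenvalues of H: 4.6972, 8.3028.
Both eigenvalues > 0, so H is positive definite -> x* is a strict local min.

min


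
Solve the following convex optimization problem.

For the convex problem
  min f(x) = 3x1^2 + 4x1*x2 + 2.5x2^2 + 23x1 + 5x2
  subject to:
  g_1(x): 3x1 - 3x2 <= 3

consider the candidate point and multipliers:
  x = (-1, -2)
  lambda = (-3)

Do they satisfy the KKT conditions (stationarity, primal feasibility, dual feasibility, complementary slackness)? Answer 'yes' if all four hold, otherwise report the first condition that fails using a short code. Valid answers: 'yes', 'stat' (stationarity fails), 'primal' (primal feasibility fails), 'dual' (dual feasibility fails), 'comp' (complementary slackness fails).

Gradient of f: grad f(x) = Q x + c = (9, -9)
Constraint values g_i(x) = a_i^T x - b_i:
  g_1((-1, -2)) = 0
Stationarity residual: grad f(x) + sum_i lambda_i a_i = (0, 0)
  -> stationarity OK
Primal feasibility (all g_i <= 0): OK
Dual feasibility (all lambda_i >= 0): FAILS
Complementary slackness (lambda_i * g_i(x) = 0 for all i): OK

Verdict: the first failing condition is dual_feasibility -> dual.

dual


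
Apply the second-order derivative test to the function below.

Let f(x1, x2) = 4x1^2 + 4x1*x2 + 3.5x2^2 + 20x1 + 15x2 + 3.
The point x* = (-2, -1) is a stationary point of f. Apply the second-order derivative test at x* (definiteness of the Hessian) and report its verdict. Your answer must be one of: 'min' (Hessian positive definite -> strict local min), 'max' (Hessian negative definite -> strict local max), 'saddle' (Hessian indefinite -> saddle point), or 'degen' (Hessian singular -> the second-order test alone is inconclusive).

Compute the Hessian H = grad^2 f:
  H = [[8, 4], [4, 7]]
Verify stationarity: grad f(x*) = H x* + g = (0, 0).
Eigenvalues of H: 3.4689, 11.5311.
Both eigenvalues > 0, so H is positive definite -> x* is a strict local min.

min


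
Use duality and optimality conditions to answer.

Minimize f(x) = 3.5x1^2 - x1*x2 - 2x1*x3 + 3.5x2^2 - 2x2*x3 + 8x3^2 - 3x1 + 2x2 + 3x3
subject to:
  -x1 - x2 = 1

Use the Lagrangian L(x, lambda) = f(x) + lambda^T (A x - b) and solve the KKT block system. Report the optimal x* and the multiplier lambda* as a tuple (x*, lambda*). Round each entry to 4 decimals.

Form the Lagrangian:
  L(x, lambda) = (1/2) x^T Q x + c^T x + lambda^T (A x - b)
Stationarity (grad_x L = 0): Q x + c + A^T lambda = 0.
Primal feasibility: A x = b.

This gives the KKT block system:
  [ Q   A^T ] [ x     ]   [-c ]
  [ A    0  ] [ lambda ] = [ b ]

Solving the linear system:
  x*      = (-0.1875, -0.8125, -0.3125)
  lambda* = (-2.875)
  f(x*)   = 0.4375

x* = (-0.1875, -0.8125, -0.3125), lambda* = (-2.875)


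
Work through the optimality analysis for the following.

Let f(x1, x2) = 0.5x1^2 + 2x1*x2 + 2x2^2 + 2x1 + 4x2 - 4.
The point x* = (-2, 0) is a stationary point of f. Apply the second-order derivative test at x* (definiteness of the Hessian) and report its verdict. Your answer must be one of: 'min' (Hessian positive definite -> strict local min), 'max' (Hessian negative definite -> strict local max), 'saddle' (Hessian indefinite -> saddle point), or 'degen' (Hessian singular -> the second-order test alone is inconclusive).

Compute the Hessian H = grad^2 f:
  H = [[1, 2], [2, 4]]
Verify stationarity: grad f(x*) = H x* + g = (0, 0).
Eigenvalues of H: 0, 5.
H has a zero eigenvalue (singular; positive semidefinite but not definite), so H is neither positive definite, negative definite, nor indefinite. The second-order test alone is inconclusive -> degen.
(Indeed, f is constant along the null direction of H through x*, so x* is not a strict local extremum.)

degen


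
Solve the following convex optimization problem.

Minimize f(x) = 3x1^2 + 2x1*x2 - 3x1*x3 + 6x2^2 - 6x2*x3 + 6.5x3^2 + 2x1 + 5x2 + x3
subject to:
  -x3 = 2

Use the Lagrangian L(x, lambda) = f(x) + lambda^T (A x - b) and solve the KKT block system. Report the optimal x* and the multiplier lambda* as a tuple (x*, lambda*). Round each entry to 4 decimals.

Form the Lagrangian:
  L(x, lambda) = (1/2) x^T Q x + c^T x + lambda^T (A x - b)
Stationarity (grad_x L = 0): Q x + c + A^T lambda = 0.
Primal feasibility: A x = b.

This gives the KKT block system:
  [ Q   A^T ] [ x     ]   [-c ]
  [ A    0  ] [ lambda ] = [ b ]

Solving the linear system:
  x*      = (-0.9118, -1.2647, -2)
  lambda* = (-14.6765)
  f(x*)   = 9.6029

x* = (-0.9118, -1.2647, -2), lambda* = (-14.6765)


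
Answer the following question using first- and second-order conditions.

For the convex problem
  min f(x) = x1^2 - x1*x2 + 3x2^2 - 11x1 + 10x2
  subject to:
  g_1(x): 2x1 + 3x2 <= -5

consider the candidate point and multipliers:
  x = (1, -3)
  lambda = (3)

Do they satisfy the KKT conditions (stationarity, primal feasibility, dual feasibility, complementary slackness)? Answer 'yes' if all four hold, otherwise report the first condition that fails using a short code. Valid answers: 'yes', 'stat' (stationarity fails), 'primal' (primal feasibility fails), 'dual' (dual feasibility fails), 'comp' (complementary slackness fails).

Gradient of f: grad f(x) = Q x + c = (-6, -9)
Constraint values g_i(x) = a_i^T x - b_i:
  g_1((1, -3)) = -2
Stationarity residual: grad f(x) + sum_i lambda_i a_i = (0, 0)
  -> stationarity OK
Primal feasibility (all g_i <= 0): OK
Dual feasibility (all lambda_i >= 0): OK
Complementary slackness (lambda_i * g_i(x) = 0 for all i): FAILS

Verdict: the first failing condition is complementary_slackness -> comp.

comp


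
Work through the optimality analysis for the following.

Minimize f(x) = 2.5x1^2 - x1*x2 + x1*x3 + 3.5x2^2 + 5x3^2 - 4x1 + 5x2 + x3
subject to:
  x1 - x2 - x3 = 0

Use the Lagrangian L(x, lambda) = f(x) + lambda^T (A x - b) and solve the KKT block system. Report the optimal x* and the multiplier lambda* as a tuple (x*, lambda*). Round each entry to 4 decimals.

Form the Lagrangian:
  L(x, lambda) = (1/2) x^T Q x + c^T x + lambda^T (A x - b)
Stationarity (grad_x L = 0): Q x + c + A^T lambda = 0.
Primal feasibility: A x = b.

This gives the KKT block system:
  [ Q   A^T ] [ x     ]   [-c ]
  [ A    0  ] [ lambda ] = [ b ]

Solving the linear system:
  x*      = (0.0207, -0.2207, 0.2414)
  lambda* = (3.4345)
  f(x*)   = -0.4724

x* = (0.0207, -0.2207, 0.2414), lambda* = (3.4345)


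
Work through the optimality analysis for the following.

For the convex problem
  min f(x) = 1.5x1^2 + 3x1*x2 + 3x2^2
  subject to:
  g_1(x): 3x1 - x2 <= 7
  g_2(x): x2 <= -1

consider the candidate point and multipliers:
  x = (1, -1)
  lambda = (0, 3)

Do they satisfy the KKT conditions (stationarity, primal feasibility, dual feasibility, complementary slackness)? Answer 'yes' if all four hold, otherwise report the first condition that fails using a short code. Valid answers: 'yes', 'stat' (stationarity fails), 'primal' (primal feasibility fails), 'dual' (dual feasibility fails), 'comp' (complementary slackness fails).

Gradient of f: grad f(x) = Q x + c = (0, -3)
Constraint values g_i(x) = a_i^T x - b_i:
  g_1((1, -1)) = -3
  g_2((1, -1)) = 0
Stationarity residual: grad f(x) + sum_i lambda_i a_i = (0, 0)
  -> stationarity OK
Primal feasibility (all g_i <= 0): OK
Dual feasibility (all lambda_i >= 0): OK
Complementary slackness (lambda_i * g_i(x) = 0 for all i): OK

Verdict: yes, KKT holds.

yes


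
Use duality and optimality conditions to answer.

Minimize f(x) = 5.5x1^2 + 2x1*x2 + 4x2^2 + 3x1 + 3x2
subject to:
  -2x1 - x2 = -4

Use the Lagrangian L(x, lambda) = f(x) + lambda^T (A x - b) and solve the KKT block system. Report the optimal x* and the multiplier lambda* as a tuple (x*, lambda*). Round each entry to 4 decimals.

Form the Lagrangian:
  L(x, lambda) = (1/2) x^T Q x + c^T x + lambda^T (A x - b)
Stationarity (grad_x L = 0): Q x + c + A^T lambda = 0.
Primal feasibility: A x = b.

This gives the KKT block system:
  [ Q   A^T ] [ x     ]   [-c ]
  [ A    0  ] [ lambda ] = [ b ]

Solving the linear system:
  x*      = (1.6857, 0.6286)
  lambda* = (11.4)
  f(x*)   = 26.2714

x* = (1.6857, 0.6286), lambda* = (11.4)


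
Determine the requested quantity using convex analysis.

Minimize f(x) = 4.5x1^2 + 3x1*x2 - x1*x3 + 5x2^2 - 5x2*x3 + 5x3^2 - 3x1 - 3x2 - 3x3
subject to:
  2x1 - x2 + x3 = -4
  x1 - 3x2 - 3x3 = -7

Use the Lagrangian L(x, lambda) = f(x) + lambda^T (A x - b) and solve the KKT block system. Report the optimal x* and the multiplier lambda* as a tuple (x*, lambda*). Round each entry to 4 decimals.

Form the Lagrangian:
  L(x, lambda) = (1/2) x^T Q x + c^T x + lambda^T (A x - b)
Stationarity (grad_x L = 0): Q x + c + A^T lambda = 0.
Primal feasibility: A x = b.

This gives the KKT block system:
  [ Q   A^T ] [ x     ]   [-c ]
  [ A    0  ] [ lambda ] = [ b ]

Solving the linear system:
  x*      = (-1.4241, 1.5052, 0.3534)
  lambda* = (5.7903, 0.0742)
  f(x*)   = 11.1883

x* = (-1.4241, 1.5052, 0.3534), lambda* = (5.7903, 0.0742)


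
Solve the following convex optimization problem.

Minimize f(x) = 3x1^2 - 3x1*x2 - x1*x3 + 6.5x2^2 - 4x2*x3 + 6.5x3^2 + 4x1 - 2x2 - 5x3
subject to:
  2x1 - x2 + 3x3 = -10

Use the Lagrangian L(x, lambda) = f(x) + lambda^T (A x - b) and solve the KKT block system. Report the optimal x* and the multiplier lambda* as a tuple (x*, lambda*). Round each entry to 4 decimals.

Form the Lagrangian:
  L(x, lambda) = (1/2) x^T Q x + c^T x + lambda^T (A x - b)
Stationarity (grad_x L = 0): Q x + c + A^T lambda = 0.
Primal feasibility: A x = b.

This gives the KKT block system:
  [ Q   A^T ] [ x     ]   [-c ]
  [ A    0  ] [ lambda ] = [ b ]

Solving the linear system:
  x*      = (-3.1661, -0.5502, -1.406)
  lambda* = (5.9702)
  f(x*)   = 27.5839

x* = (-3.1661, -0.5502, -1.406), lambda* = (5.9702)


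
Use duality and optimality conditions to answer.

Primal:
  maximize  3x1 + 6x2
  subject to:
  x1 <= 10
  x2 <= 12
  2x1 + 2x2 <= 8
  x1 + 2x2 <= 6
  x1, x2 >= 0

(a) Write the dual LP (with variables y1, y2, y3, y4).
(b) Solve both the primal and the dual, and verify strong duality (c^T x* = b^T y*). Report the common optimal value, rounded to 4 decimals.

The standard primal-dual pair for 'max c^T x s.t. A x <= b, x >= 0' is:
  Dual:  min b^T y  s.t.  A^T y >= c,  y >= 0.

So the dual LP is:
  minimize  10y1 + 12y2 + 8y3 + 6y4
  subject to:
    y1 + 2y3 + y4 >= 3
    y2 + 2y3 + 2y4 >= 6
    y1, y2, y3, y4 >= 0

Solving the primal: x* = (2, 2).
  primal value c^T x* = 18.
Solving the dual: y* = (0, 0, 0, 3).
  dual value b^T y* = 18.
Strong duality: c^T x* = b^T y*. Confirmed.

18


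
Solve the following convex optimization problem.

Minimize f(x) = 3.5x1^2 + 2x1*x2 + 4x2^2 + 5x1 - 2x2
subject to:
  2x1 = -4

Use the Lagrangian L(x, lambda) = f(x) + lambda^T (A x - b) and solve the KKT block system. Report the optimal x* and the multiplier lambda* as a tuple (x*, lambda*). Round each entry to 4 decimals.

Form the Lagrangian:
  L(x, lambda) = (1/2) x^T Q x + c^T x + lambda^T (A x - b)
Stationarity (grad_x L = 0): Q x + c + A^T lambda = 0.
Primal feasibility: A x = b.

This gives the KKT block system:
  [ Q   A^T ] [ x     ]   [-c ]
  [ A    0  ] [ lambda ] = [ b ]

Solving the linear system:
  x*      = (-2, 0.75)
  lambda* = (3.75)
  f(x*)   = 1.75

x* = (-2, 0.75), lambda* = (3.75)


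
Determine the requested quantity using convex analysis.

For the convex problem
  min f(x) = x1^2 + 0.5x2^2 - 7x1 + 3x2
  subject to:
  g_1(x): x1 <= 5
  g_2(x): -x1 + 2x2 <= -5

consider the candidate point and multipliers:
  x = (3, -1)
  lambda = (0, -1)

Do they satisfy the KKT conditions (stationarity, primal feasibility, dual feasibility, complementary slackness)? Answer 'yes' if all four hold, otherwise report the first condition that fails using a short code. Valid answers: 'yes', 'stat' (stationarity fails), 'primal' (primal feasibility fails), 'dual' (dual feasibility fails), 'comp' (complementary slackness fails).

Gradient of f: grad f(x) = Q x + c = (-1, 2)
Constraint values g_i(x) = a_i^T x - b_i:
  g_1((3, -1)) = -2
  g_2((3, -1)) = 0
Stationarity residual: grad f(x) + sum_i lambda_i a_i = (0, 0)
  -> stationarity OK
Primal feasibility (all g_i <= 0): OK
Dual feasibility (all lambda_i >= 0): FAILS
Complementary slackness (lambda_i * g_i(x) = 0 for all i): OK

Verdict: the first failing condition is dual_feasibility -> dual.

dual


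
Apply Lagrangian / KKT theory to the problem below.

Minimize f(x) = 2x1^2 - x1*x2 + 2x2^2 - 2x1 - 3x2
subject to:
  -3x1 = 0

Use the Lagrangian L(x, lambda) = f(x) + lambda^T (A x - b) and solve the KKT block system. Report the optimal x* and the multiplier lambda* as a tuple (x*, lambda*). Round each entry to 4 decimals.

Form the Lagrangian:
  L(x, lambda) = (1/2) x^T Q x + c^T x + lambda^T (A x - b)
Stationarity (grad_x L = 0): Q x + c + A^T lambda = 0.
Primal feasibility: A x = b.

This gives the KKT block system:
  [ Q   A^T ] [ x     ]   [-c ]
  [ A    0  ] [ lambda ] = [ b ]

Solving the linear system:
  x*      = (0, 0.75)
  lambda* = (-0.9167)
  f(x*)   = -1.125

x* = (0, 0.75), lambda* = (-0.9167)


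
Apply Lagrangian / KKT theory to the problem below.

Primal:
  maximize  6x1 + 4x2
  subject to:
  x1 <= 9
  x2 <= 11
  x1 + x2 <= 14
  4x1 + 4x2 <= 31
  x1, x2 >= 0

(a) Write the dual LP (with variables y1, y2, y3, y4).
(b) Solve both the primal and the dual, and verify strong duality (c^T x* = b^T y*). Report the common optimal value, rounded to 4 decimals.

The standard primal-dual pair for 'max c^T x s.t. A x <= b, x >= 0' is:
  Dual:  min b^T y  s.t.  A^T y >= c,  y >= 0.

So the dual LP is:
  minimize  9y1 + 11y2 + 14y3 + 31y4
  subject to:
    y1 + y3 + 4y4 >= 6
    y2 + y3 + 4y4 >= 4
    y1, y2, y3, y4 >= 0

Solving the primal: x* = (7.75, 0).
  primal value c^T x* = 46.5.
Solving the dual: y* = (0, 0, 0, 1.5).
  dual value b^T y* = 46.5.
Strong duality: c^T x* = b^T y*. Confirmed.

46.5


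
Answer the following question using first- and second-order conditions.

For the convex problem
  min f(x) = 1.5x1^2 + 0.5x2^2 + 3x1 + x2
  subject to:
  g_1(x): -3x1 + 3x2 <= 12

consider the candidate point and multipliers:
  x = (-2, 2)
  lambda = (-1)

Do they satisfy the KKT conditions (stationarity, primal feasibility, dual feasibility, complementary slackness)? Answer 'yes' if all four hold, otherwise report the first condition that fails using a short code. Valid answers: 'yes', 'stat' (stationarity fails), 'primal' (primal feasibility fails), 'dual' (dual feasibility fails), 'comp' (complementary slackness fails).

Gradient of f: grad f(x) = Q x + c = (-3, 3)
Constraint values g_i(x) = a_i^T x - b_i:
  g_1((-2, 2)) = 0
Stationarity residual: grad f(x) + sum_i lambda_i a_i = (0, 0)
  -> stationarity OK
Primal feasibility (all g_i <= 0): OK
Dual feasibility (all lambda_i >= 0): FAILS
Complementary slackness (lambda_i * g_i(x) = 0 for all i): OK

Verdict: the first failing condition is dual_feasibility -> dual.

dual


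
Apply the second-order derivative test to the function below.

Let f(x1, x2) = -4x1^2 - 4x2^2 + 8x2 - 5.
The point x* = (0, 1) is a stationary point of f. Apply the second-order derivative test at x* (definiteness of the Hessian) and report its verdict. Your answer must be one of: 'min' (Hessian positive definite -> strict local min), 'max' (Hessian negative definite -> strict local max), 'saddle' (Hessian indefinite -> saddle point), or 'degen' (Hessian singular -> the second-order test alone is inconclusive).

Compute the Hessian H = grad^2 f:
  H = [[-8, 0], [0, -8]]
Verify stationarity: grad f(x*) = H x* + g = (0, 0).
Eigenvalues of H: -8, -8.
Both eigenvalues < 0, so H is negative definite -> x* is a strict local max.

max


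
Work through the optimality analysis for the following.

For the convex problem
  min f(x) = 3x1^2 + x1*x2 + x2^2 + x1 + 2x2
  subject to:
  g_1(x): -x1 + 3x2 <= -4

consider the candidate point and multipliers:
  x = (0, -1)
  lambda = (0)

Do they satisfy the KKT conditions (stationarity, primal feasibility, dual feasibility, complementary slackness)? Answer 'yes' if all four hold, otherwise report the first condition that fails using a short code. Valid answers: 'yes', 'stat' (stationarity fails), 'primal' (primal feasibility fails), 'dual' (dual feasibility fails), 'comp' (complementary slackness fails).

Gradient of f: grad f(x) = Q x + c = (0, 0)
Constraint values g_i(x) = a_i^T x - b_i:
  g_1((0, -1)) = 1
Stationarity residual: grad f(x) + sum_i lambda_i a_i = (0, 0)
  -> stationarity OK
Primal feasibility (all g_i <= 0): FAILS
Dual feasibility (all lambda_i >= 0): OK
Complementary slackness (lambda_i * g_i(x) = 0 for all i): OK

Verdict: the first failing condition is primal_feasibility -> primal.

primal


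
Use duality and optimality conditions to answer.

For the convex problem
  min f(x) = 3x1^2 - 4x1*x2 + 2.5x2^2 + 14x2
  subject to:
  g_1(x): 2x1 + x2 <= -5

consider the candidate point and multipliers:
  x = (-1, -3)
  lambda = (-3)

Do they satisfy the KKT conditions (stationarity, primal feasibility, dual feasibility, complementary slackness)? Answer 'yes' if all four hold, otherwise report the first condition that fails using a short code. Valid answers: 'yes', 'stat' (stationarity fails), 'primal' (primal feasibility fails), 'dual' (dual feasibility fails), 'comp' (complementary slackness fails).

Gradient of f: grad f(x) = Q x + c = (6, 3)
Constraint values g_i(x) = a_i^T x - b_i:
  g_1((-1, -3)) = 0
Stationarity residual: grad f(x) + sum_i lambda_i a_i = (0, 0)
  -> stationarity OK
Primal feasibility (all g_i <= 0): OK
Dual feasibility (all lambda_i >= 0): FAILS
Complementary slackness (lambda_i * g_i(x) = 0 for all i): OK

Verdict: the first failing condition is dual_feasibility -> dual.

dual


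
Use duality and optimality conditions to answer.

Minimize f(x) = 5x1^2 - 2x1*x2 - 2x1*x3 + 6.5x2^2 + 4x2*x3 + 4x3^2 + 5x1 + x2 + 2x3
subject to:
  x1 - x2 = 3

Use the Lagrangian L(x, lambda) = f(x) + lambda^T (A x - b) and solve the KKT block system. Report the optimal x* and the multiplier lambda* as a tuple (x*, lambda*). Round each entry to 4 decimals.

Form the Lagrangian:
  L(x, lambda) = (1/2) x^T Q x + c^T x + lambda^T (A x - b)
Stationarity (grad_x L = 0): Q x + c + A^T lambda = 0.
Primal feasibility: A x = b.

This gives the KKT block system:
  [ Q   A^T ] [ x     ]   [-c ]
  [ A    0  ] [ lambda ] = [ b ]

Solving the linear system:
  x*      = (1.3243, -1.6757, 0.9189)
  lambda* = (-19.7568)
  f(x*)   = 33.027

x* = (1.3243, -1.6757, 0.9189), lambda* = (-19.7568)


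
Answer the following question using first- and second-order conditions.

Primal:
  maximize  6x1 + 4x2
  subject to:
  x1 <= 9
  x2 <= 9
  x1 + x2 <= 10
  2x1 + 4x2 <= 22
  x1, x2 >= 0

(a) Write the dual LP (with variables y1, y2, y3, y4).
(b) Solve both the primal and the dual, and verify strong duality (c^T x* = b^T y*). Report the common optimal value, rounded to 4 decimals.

The standard primal-dual pair for 'max c^T x s.t. A x <= b, x >= 0' is:
  Dual:  min b^T y  s.t.  A^T y >= c,  y >= 0.

So the dual LP is:
  minimize  9y1 + 9y2 + 10y3 + 22y4
  subject to:
    y1 + y3 + 2y4 >= 6
    y2 + y3 + 4y4 >= 4
    y1, y2, y3, y4 >= 0

Solving the primal: x* = (9, 1).
  primal value c^T x* = 58.
Solving the dual: y* = (4, 0, 0, 1).
  dual value b^T y* = 58.
Strong duality: c^T x* = b^T y*. Confirmed.

58


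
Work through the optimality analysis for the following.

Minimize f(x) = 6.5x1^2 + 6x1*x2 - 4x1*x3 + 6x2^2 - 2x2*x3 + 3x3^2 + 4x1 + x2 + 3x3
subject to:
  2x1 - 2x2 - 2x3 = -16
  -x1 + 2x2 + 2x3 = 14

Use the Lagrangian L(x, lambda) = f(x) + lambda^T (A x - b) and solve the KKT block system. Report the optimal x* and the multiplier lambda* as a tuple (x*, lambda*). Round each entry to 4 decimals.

Form the Lagrangian:
  L(x, lambda) = (1/2) x^T Q x + c^T x + lambda^T (A x - b)
Stationarity (grad_x L = 0): Q x + c + A^T lambda = 0.
Primal feasibility: A x = b.

This gives the KKT block system:
  [ Q   A^T ] [ x     ]   [-c ]
  [ A    0  ] [ lambda ] = [ b ]

Solving the linear system:
  x*      = (-2, 3.1818, 2.8182)
  lambda* = (3.4091, -7.3636)
  f(x*)   = 80.6364

x* = (-2, 3.1818, 2.8182), lambda* = (3.4091, -7.3636)


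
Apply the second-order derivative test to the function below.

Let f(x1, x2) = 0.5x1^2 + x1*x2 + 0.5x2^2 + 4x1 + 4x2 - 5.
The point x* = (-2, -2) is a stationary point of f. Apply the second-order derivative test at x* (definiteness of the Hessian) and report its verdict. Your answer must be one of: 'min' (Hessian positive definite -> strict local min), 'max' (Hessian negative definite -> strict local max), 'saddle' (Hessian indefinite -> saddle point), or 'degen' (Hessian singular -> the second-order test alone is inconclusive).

Compute the Hessian H = grad^2 f:
  H = [[1, 1], [1, 1]]
Verify stationarity: grad f(x*) = H x* + g = (0, 0).
Eigenvalues of H: 0, 2.
H has a zero eigenvalue (singular; positive semidefinite but not definite), so H is neither positive definite, negative definite, nor indefinite. The second-order test alone is inconclusive -> degen.
(Indeed, f is constant along the null direction of H through x*, so x* is not a strict local extremum.)

degen


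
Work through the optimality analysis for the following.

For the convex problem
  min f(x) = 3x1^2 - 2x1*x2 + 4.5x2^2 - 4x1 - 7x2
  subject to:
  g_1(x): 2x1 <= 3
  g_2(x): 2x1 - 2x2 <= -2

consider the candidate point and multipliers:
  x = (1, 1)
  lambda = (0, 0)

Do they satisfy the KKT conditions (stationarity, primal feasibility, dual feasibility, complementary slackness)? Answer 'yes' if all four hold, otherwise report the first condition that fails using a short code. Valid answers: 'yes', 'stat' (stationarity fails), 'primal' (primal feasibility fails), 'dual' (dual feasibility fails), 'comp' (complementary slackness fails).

Gradient of f: grad f(x) = Q x + c = (0, 0)
Constraint values g_i(x) = a_i^T x - b_i:
  g_1((1, 1)) = -1
  g_2((1, 1)) = 2
Stationarity residual: grad f(x) + sum_i lambda_i a_i = (0, 0)
  -> stationarity OK
Primal feasibility (all g_i <= 0): FAILS
Dual feasibility (all lambda_i >= 0): OK
Complementary slackness (lambda_i * g_i(x) = 0 for all i): OK

Verdict: the first failing condition is primal_feasibility -> primal.

primal
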